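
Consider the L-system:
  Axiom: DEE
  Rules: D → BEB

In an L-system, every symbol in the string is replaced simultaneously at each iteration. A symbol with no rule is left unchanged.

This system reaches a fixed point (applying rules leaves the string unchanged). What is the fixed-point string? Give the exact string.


Answer: BEBEE

Derivation:
Step 0: DEE
Step 1: BEBEE
Step 2: BEBEE  (unchanged — fixed point at step 1)


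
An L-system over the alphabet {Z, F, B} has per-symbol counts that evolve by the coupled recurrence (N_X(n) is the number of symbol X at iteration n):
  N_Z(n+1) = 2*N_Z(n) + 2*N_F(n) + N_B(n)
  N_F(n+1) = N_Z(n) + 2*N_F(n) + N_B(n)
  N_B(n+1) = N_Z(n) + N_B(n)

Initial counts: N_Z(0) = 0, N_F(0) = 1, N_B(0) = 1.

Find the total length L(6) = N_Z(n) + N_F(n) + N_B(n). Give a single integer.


Step 0: N_Z=0, N_F=1, N_B=1, L=2
Step 1: N_Z=3, N_F=3, N_B=1, L=7
Step 2: N_Z=13, N_F=10, N_B=4, L=27
Step 3: N_Z=50, N_F=37, N_B=17, L=104
Step 4: N_Z=191, N_F=141, N_B=67, L=399
Step 5: N_Z=731, N_F=540, N_B=258, L=1529
Step 6: N_Z=2800, N_F=2069, N_B=989, L=5858

Answer: 5858


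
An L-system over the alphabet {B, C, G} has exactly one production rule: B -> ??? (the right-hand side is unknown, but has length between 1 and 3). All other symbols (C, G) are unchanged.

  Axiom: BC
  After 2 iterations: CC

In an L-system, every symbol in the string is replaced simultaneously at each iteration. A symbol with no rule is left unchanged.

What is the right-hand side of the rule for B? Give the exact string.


Answer: C

Derivation:
Trying B -> C:
  Step 0: BC
  Step 1: CC
  Step 2: CC
Matches the given result.


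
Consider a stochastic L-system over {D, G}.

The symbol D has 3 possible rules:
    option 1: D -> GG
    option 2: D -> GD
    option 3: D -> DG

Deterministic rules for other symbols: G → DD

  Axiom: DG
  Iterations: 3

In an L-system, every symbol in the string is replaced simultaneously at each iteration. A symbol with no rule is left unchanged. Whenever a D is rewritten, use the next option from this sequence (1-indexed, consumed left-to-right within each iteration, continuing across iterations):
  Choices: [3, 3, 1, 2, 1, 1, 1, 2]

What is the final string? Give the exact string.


Answer: GGDDGGGGDDDDDDGD

Derivation:
Step 0: DG
Step 1: DGDD  (used choices [3])
Step 2: DGDDGGGD  (used choices [3, 1, 2])
Step 3: GGDDGGGGDDDDDDGD  (used choices [1, 1, 1, 2])


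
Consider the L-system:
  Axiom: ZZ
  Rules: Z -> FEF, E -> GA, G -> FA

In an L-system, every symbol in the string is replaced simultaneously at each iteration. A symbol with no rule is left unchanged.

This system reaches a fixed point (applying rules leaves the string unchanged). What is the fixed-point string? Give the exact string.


Step 0: ZZ
Step 1: FEFFEF
Step 2: FGAFFGAF
Step 3: FFAAFFFAAF
Step 4: FFAAFFFAAF  (unchanged — fixed point at step 3)

Answer: FFAAFFFAAF


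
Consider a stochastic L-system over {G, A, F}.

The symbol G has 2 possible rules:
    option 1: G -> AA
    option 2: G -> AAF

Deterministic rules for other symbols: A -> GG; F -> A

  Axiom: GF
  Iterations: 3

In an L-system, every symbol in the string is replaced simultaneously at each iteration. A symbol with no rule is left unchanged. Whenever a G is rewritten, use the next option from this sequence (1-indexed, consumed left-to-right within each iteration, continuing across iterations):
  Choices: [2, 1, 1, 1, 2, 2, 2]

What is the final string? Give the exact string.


Answer: AAAAAAAAFGGAAFAAF

Derivation:
Step 0: GF
Step 1: AAFA  (used choices [2])
Step 2: GGGGAGG  (used choices [])
Step 3: AAAAAAAAFGGAAFAAF  (used choices [1, 1, 1, 2, 2, 2])


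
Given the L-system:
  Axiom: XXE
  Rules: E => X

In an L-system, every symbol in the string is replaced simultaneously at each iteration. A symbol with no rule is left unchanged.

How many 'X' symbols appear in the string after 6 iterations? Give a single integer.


Answer: 3

Derivation:
Step 0: XXE  (2 'X')
Step 1: XXX  (3 'X')
Step 2: XXX  (3 'X')
Step 3: XXX  (3 'X')
Step 4: XXX  (3 'X')
Step 5: XXX  (3 'X')
Step 6: XXX  (3 'X')


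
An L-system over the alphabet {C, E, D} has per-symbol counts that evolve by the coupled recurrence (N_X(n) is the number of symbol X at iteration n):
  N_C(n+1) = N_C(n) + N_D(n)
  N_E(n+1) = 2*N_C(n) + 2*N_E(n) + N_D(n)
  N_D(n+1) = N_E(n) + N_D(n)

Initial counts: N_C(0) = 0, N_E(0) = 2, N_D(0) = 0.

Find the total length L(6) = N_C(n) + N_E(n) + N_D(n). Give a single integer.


Answer: 1458

Derivation:
Step 0: N_C=0, N_E=2, N_D=0, L=2
Step 1: N_C=0, N_E=4, N_D=2, L=6
Step 2: N_C=2, N_E=10, N_D=6, L=18
Step 3: N_C=8, N_E=30, N_D=16, L=54
Step 4: N_C=24, N_E=92, N_D=46, L=162
Step 5: N_C=70, N_E=278, N_D=138, L=486
Step 6: N_C=208, N_E=834, N_D=416, L=1458


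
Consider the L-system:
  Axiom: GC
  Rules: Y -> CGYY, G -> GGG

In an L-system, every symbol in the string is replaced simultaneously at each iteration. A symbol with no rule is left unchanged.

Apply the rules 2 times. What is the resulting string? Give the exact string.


Answer: GGGGGGGGGC

Derivation:
Step 0: GC
Step 1: GGGC
Step 2: GGGGGGGGGC


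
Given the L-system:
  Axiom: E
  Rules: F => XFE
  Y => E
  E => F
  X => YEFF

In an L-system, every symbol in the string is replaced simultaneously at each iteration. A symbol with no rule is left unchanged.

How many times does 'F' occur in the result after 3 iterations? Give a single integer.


Answer: 4

Derivation:
Step 0: E  (0 'F')
Step 1: F  (1 'F')
Step 2: XFE  (1 'F')
Step 3: YEFFXFEF  (4 'F')


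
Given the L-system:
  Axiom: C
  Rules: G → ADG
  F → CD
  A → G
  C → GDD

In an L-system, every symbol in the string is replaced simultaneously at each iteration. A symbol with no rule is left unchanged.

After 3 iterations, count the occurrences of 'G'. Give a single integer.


Answer: 2

Derivation:
Step 0: C  (0 'G')
Step 1: GDD  (1 'G')
Step 2: ADGDD  (1 'G')
Step 3: GDADGDD  (2 'G')


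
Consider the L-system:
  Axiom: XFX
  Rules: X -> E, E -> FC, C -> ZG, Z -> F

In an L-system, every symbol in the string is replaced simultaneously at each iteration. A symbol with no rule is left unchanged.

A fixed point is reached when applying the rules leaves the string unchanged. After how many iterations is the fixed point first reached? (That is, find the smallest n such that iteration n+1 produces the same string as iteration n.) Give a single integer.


Answer: 4

Derivation:
Step 0: XFX
Step 1: EFE
Step 2: FCFFC
Step 3: FZGFFZG
Step 4: FFGFFFG
Step 5: FFGFFFG  (unchanged — fixed point at step 4)


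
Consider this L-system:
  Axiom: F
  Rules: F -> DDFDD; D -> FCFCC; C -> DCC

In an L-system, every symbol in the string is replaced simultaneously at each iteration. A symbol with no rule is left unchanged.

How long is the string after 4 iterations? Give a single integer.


Answer: 433

Derivation:
Step 0: length = 1
Step 1: length = 5
Step 2: length = 25
Step 3: length = 101
Step 4: length = 433


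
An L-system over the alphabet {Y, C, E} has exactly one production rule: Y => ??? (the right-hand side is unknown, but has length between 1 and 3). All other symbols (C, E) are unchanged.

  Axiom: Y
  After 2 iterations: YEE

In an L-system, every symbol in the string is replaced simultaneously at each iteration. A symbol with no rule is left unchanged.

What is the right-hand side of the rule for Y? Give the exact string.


Answer: YE

Derivation:
Trying Y => YE:
  Step 0: Y
  Step 1: YE
  Step 2: YEE
Matches the given result.


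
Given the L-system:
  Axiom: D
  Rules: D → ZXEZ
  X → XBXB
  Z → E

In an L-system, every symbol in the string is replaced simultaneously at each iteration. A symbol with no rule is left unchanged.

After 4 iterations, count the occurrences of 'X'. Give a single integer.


Answer: 8

Derivation:
Step 0: D  (0 'X')
Step 1: ZXEZ  (1 'X')
Step 2: EXBXBEE  (2 'X')
Step 3: EXBXBBXBXBBEE  (4 'X')
Step 4: EXBXBBXBXBBBXBXBBXBXBBBEE  (8 'X')


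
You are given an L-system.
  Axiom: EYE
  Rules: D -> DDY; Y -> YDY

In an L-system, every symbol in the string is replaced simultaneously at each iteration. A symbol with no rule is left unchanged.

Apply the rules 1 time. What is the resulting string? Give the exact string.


Step 0: EYE
Step 1: EYDYE

Answer: EYDYE


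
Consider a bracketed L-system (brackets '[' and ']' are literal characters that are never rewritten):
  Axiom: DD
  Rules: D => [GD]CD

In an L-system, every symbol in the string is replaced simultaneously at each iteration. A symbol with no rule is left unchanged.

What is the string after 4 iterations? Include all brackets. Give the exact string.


Answer: [G[G[G[GD]CD]C[GD]CD]C[G[GD]CD]C[GD]CD]C[G[G[GD]CD]C[GD]CD]C[G[GD]CD]C[GD]CD[G[G[G[GD]CD]C[GD]CD]C[G[GD]CD]C[GD]CD]C[G[G[GD]CD]C[GD]CD]C[G[GD]CD]C[GD]CD

Derivation:
Step 0: DD
Step 1: [GD]CD[GD]CD
Step 2: [G[GD]CD]C[GD]CD[G[GD]CD]C[GD]CD
Step 3: [G[G[GD]CD]C[GD]CD]C[G[GD]CD]C[GD]CD[G[G[GD]CD]C[GD]CD]C[G[GD]CD]C[GD]CD
Step 4: [G[G[G[GD]CD]C[GD]CD]C[G[GD]CD]C[GD]CD]C[G[G[GD]CD]C[GD]CD]C[G[GD]CD]C[GD]CD[G[G[G[GD]CD]C[GD]CD]C[G[GD]CD]C[GD]CD]C[G[G[GD]CD]C[GD]CD]C[G[GD]CD]C[GD]CD


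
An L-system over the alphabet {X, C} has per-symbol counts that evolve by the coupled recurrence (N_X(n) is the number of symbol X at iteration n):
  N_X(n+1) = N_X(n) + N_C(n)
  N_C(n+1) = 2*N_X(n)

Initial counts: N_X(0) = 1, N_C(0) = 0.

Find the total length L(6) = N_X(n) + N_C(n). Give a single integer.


Answer: 85

Derivation:
Step 0: N_X=1, N_C=0, L=1
Step 1: N_X=1, N_C=2, L=3
Step 2: N_X=3, N_C=2, L=5
Step 3: N_X=5, N_C=6, L=11
Step 4: N_X=11, N_C=10, L=21
Step 5: N_X=21, N_C=22, L=43
Step 6: N_X=43, N_C=42, L=85


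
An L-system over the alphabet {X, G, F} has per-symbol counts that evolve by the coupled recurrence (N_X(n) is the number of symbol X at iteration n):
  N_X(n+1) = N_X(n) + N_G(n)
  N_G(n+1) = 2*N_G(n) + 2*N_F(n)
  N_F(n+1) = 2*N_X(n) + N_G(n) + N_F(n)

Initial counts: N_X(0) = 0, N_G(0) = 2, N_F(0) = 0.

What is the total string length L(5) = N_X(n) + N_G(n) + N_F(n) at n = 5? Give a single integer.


Step 0: N_X=0, N_G=2, N_F=0, L=2
Step 1: N_X=2, N_G=4, N_F=2, L=8
Step 2: N_X=6, N_G=12, N_F=10, L=28
Step 3: N_X=18, N_G=44, N_F=34, L=96
Step 4: N_X=62, N_G=156, N_F=114, L=332
Step 5: N_X=218, N_G=540, N_F=394, L=1152

Answer: 1152


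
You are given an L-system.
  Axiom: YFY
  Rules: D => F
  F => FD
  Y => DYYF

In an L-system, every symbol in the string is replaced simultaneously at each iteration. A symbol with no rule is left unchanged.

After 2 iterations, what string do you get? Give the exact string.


Answer: FDYYFDYYFFDFDFFDYYFDYYFFD

Derivation:
Step 0: YFY
Step 1: DYYFFDDYYF
Step 2: FDYYFDYYFFDFDFFDYYFDYYFFD


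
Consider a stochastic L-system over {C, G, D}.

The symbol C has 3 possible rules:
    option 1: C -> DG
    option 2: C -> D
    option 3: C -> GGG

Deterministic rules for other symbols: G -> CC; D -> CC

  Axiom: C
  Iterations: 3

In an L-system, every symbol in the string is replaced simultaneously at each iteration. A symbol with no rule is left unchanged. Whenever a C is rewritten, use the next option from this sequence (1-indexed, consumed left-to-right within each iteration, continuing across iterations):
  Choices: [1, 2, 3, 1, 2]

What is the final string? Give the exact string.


Step 0: C
Step 1: DG  (used choices [1])
Step 2: CCCC  (used choices [])
Step 3: DGGGDGD  (used choices [2, 3, 1, 2])

Answer: DGGGDGD


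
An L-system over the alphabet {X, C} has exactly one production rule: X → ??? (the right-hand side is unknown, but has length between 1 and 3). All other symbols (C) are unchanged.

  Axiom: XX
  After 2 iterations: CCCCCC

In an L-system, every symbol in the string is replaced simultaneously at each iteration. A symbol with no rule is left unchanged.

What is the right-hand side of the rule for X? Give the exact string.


Answer: CCC

Derivation:
Trying X → CCC:
  Step 0: XX
  Step 1: CCCCCC
  Step 2: CCCCCC
Matches the given result.


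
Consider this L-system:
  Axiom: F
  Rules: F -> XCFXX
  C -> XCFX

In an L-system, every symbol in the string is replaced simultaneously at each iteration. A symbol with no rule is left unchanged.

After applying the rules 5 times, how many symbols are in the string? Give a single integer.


Answer: 110

Derivation:
Step 0: length = 1
Step 1: length = 5
Step 2: length = 12
Step 3: length = 26
Step 4: length = 54
Step 5: length = 110


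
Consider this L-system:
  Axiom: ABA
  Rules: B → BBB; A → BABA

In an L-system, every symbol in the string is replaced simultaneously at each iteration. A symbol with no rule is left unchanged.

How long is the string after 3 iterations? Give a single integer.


Step 0: length = 3
Step 1: length = 11
Step 2: length = 37
Step 3: length = 119

Answer: 119


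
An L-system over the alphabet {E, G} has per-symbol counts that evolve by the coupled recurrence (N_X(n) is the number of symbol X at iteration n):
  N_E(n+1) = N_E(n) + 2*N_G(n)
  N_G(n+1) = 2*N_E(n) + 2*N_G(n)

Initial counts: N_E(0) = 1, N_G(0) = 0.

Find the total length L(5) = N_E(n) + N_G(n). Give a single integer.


Step 0: N_E=1, N_G=0, L=1
Step 1: N_E=1, N_G=2, L=3
Step 2: N_E=5, N_G=6, L=11
Step 3: N_E=17, N_G=22, L=39
Step 4: N_E=61, N_G=78, L=139
Step 5: N_E=217, N_G=278, L=495

Answer: 495


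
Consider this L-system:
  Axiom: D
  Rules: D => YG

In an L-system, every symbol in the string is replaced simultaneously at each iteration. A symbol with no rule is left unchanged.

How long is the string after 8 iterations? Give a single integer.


Answer: 2

Derivation:
Step 0: length = 1
Step 1: length = 2
Step 2: length = 2
Step 3: length = 2
Step 4: length = 2
Step 5: length = 2
Step 6: length = 2
Step 7: length = 2
Step 8: length = 2


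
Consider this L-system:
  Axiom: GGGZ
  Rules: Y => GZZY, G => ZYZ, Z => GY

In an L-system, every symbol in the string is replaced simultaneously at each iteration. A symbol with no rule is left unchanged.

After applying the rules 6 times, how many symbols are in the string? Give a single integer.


Answer: 2346

Derivation:
Step 0: length = 4
Step 1: length = 11
Step 2: length = 31
Step 3: length = 94
Step 4: length = 271
Step 5: length = 803
Step 6: length = 2346


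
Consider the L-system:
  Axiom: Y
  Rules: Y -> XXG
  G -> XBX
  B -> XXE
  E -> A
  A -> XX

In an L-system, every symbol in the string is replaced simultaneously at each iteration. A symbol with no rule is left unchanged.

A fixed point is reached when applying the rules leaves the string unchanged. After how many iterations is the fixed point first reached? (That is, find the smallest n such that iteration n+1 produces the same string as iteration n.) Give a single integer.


Answer: 5

Derivation:
Step 0: Y
Step 1: XXG
Step 2: XXXBX
Step 3: XXXXXEX
Step 4: XXXXXAX
Step 5: XXXXXXXX
Step 6: XXXXXXXX  (unchanged — fixed point at step 5)


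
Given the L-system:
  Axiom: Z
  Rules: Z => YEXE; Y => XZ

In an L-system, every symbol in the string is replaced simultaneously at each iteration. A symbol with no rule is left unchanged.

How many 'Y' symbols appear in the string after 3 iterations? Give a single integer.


Answer: 1

Derivation:
Step 0: Z  (0 'Y')
Step 1: YEXE  (1 'Y')
Step 2: XZEXE  (0 'Y')
Step 3: XYEXEEXE  (1 'Y')


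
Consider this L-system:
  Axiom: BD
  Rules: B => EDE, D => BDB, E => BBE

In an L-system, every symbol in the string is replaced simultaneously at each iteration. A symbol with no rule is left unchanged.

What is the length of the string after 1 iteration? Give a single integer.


Step 0: length = 2
Step 1: length = 6

Answer: 6


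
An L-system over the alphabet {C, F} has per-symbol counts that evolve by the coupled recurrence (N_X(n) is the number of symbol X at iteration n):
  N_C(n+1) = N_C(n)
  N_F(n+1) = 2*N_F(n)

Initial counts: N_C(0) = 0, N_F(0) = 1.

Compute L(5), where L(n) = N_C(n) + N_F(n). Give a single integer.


Step 0: N_C=0, N_F=1, L=1
Step 1: N_C=0, N_F=2, L=2
Step 2: N_C=0, N_F=4, L=4
Step 3: N_C=0, N_F=8, L=8
Step 4: N_C=0, N_F=16, L=16
Step 5: N_C=0, N_F=32, L=32

Answer: 32


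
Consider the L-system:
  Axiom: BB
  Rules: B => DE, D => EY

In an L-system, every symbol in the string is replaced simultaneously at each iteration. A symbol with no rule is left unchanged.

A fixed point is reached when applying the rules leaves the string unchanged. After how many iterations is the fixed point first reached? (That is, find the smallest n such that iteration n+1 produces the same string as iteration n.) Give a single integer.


Step 0: BB
Step 1: DEDE
Step 2: EYEEYE
Step 3: EYEEYE  (unchanged — fixed point at step 2)

Answer: 2


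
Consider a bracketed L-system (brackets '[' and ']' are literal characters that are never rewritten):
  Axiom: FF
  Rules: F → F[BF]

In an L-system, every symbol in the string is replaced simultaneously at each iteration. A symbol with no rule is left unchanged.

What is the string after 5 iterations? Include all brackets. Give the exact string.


Step 0: FF
Step 1: F[BF]F[BF]
Step 2: F[BF][BF[BF]]F[BF][BF[BF]]
Step 3: F[BF][BF[BF]][BF[BF][BF[BF]]]F[BF][BF[BF]][BF[BF][BF[BF]]]
Step 4: F[BF][BF[BF]][BF[BF][BF[BF]]][BF[BF][BF[BF]][BF[BF][BF[BF]]]]F[BF][BF[BF]][BF[BF][BF[BF]]][BF[BF][BF[BF]][BF[BF][BF[BF]]]]
Step 5: F[BF][BF[BF]][BF[BF][BF[BF]]][BF[BF][BF[BF]][BF[BF][BF[BF]]]][BF[BF][BF[BF]][BF[BF][BF[BF]]][BF[BF][BF[BF]][BF[BF][BF[BF]]]]]F[BF][BF[BF]][BF[BF][BF[BF]]][BF[BF][BF[BF]][BF[BF][BF[BF]]]][BF[BF][BF[BF]][BF[BF][BF[BF]]][BF[BF][BF[BF]][BF[BF][BF[BF]]]]]

Answer: F[BF][BF[BF]][BF[BF][BF[BF]]][BF[BF][BF[BF]][BF[BF][BF[BF]]]][BF[BF][BF[BF]][BF[BF][BF[BF]]][BF[BF][BF[BF]][BF[BF][BF[BF]]]]]F[BF][BF[BF]][BF[BF][BF[BF]]][BF[BF][BF[BF]][BF[BF][BF[BF]]]][BF[BF][BF[BF]][BF[BF][BF[BF]]][BF[BF][BF[BF]][BF[BF][BF[BF]]]]]


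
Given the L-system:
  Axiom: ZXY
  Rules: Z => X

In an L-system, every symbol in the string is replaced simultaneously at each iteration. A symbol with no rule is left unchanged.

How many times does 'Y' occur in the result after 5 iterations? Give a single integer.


Answer: 1

Derivation:
Step 0: ZXY  (1 'Y')
Step 1: XXY  (1 'Y')
Step 2: XXY  (1 'Y')
Step 3: XXY  (1 'Y')
Step 4: XXY  (1 'Y')
Step 5: XXY  (1 'Y')


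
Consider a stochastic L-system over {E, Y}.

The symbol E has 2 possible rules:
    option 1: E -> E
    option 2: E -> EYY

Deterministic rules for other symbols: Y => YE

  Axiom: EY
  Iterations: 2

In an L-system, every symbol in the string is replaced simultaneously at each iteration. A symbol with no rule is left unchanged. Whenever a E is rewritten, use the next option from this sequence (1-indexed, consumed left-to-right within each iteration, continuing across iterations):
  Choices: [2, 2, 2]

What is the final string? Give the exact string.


Answer: EYYYEYEYEEYY

Derivation:
Step 0: EY
Step 1: EYYYE  (used choices [2])
Step 2: EYYYEYEYEEYY  (used choices [2, 2])


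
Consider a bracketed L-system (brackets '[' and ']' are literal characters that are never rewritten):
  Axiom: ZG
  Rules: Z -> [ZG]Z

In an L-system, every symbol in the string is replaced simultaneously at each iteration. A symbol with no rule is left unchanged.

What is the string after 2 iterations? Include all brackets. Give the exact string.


Step 0: ZG
Step 1: [ZG]ZG
Step 2: [[ZG]ZG][ZG]ZG

Answer: [[ZG]ZG][ZG]ZG


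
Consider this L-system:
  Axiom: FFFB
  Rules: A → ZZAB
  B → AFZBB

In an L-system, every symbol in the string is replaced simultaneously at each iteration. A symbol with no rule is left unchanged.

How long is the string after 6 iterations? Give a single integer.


Step 0: length = 4
Step 1: length = 8
Step 2: length = 19
Step 3: length = 48
Step 4: length = 124
Step 5: length = 323
Step 6: length = 844

Answer: 844


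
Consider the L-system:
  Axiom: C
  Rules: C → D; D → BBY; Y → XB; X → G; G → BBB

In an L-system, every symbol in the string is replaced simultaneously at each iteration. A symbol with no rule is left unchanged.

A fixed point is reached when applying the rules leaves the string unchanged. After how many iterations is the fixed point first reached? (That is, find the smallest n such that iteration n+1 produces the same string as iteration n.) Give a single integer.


Answer: 5

Derivation:
Step 0: C
Step 1: D
Step 2: BBY
Step 3: BBXB
Step 4: BBGB
Step 5: BBBBBB
Step 6: BBBBBB  (unchanged — fixed point at step 5)


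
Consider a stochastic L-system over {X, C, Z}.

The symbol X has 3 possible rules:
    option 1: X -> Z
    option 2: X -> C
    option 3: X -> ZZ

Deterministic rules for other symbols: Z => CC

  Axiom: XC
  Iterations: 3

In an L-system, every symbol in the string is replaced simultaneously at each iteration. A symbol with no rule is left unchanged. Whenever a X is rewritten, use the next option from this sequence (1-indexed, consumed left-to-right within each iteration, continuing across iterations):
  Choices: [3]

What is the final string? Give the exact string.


Answer: CCCCC

Derivation:
Step 0: XC
Step 1: ZZC  (used choices [3])
Step 2: CCCCC  (used choices [])
Step 3: CCCCC  (used choices [])


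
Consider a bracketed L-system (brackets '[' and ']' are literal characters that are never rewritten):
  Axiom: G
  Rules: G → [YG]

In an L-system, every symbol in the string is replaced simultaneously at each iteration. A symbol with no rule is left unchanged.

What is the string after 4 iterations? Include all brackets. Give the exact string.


Answer: [Y[Y[Y[YG]]]]

Derivation:
Step 0: G
Step 1: [YG]
Step 2: [Y[YG]]
Step 3: [Y[Y[YG]]]
Step 4: [Y[Y[Y[YG]]]]


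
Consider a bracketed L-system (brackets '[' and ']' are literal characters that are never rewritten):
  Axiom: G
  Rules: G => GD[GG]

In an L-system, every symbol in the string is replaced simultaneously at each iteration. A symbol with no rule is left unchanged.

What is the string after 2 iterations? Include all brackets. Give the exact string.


Step 0: G
Step 1: GD[GG]
Step 2: GD[GG]D[GD[GG]GD[GG]]

Answer: GD[GG]D[GD[GG]GD[GG]]


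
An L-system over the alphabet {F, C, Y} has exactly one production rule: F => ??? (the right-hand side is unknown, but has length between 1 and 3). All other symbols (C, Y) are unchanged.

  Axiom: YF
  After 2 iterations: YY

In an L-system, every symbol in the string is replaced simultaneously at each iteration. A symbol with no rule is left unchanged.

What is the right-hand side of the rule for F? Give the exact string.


Answer: Y

Derivation:
Trying F => Y:
  Step 0: YF
  Step 1: YY
  Step 2: YY
Matches the given result.


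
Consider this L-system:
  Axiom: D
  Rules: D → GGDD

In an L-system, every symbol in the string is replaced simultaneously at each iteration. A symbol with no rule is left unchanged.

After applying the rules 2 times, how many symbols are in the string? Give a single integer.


Answer: 10

Derivation:
Step 0: length = 1
Step 1: length = 4
Step 2: length = 10


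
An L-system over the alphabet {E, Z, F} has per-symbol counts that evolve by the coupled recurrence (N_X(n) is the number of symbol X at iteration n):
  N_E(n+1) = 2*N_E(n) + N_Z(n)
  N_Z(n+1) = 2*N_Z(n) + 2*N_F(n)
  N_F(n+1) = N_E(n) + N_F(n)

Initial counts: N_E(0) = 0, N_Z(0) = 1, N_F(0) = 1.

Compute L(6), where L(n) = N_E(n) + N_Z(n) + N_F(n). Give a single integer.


Answer: 1458

Derivation:
Step 0: N_E=0, N_Z=1, N_F=1, L=2
Step 1: N_E=1, N_Z=4, N_F=1, L=6
Step 2: N_E=6, N_Z=10, N_F=2, L=18
Step 3: N_E=22, N_Z=24, N_F=8, L=54
Step 4: N_E=68, N_Z=64, N_F=30, L=162
Step 5: N_E=200, N_Z=188, N_F=98, L=486
Step 6: N_E=588, N_Z=572, N_F=298, L=1458


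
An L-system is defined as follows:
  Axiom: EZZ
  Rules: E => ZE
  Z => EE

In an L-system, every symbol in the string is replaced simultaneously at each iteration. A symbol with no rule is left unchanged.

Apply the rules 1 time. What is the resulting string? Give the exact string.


Step 0: EZZ
Step 1: ZEEEEE

Answer: ZEEEEE


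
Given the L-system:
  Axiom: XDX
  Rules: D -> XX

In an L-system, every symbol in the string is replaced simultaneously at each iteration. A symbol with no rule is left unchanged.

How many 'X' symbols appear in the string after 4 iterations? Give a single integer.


Answer: 4

Derivation:
Step 0: XDX  (2 'X')
Step 1: XXXX  (4 'X')
Step 2: XXXX  (4 'X')
Step 3: XXXX  (4 'X')
Step 4: XXXX  (4 'X')


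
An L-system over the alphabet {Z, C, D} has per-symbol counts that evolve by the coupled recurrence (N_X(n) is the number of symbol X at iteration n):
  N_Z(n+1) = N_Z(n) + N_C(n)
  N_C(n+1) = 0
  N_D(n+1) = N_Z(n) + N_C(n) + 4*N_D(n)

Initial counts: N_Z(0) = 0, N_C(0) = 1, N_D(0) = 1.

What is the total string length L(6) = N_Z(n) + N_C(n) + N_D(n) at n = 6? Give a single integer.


Answer: 5462

Derivation:
Step 0: N_Z=0, N_C=1, N_D=1, L=2
Step 1: N_Z=1, N_C=0, N_D=5, L=6
Step 2: N_Z=1, N_C=0, N_D=21, L=22
Step 3: N_Z=1, N_C=0, N_D=85, L=86
Step 4: N_Z=1, N_C=0, N_D=341, L=342
Step 5: N_Z=1, N_C=0, N_D=1365, L=1366
Step 6: N_Z=1, N_C=0, N_D=5461, L=5462


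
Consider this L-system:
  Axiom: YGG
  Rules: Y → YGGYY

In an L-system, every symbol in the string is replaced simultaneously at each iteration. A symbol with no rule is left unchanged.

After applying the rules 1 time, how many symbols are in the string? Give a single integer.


Answer: 7

Derivation:
Step 0: length = 3
Step 1: length = 7


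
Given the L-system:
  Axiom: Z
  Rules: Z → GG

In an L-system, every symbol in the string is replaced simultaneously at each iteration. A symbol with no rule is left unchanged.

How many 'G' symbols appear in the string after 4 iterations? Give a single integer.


Answer: 2

Derivation:
Step 0: Z  (0 'G')
Step 1: GG  (2 'G')
Step 2: GG  (2 'G')
Step 3: GG  (2 'G')
Step 4: GG  (2 'G')


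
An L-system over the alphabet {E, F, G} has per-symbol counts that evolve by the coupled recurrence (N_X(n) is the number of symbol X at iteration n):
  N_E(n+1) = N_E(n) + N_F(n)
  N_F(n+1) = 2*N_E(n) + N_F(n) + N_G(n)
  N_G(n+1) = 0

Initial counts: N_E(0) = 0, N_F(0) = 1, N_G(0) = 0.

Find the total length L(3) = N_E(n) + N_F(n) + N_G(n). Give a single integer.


Answer: 12

Derivation:
Step 0: N_E=0, N_F=1, N_G=0, L=1
Step 1: N_E=1, N_F=1, N_G=0, L=2
Step 2: N_E=2, N_F=3, N_G=0, L=5
Step 3: N_E=5, N_F=7, N_G=0, L=12


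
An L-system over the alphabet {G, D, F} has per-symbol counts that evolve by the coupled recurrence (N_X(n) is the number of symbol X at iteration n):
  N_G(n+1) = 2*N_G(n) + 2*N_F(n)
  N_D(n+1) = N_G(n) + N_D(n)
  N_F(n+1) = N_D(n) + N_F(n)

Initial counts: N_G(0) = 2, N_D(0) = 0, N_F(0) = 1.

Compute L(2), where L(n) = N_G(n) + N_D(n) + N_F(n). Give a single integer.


Answer: 25

Derivation:
Step 0: N_G=2, N_D=0, N_F=1, L=3
Step 1: N_G=6, N_D=2, N_F=1, L=9
Step 2: N_G=14, N_D=8, N_F=3, L=25


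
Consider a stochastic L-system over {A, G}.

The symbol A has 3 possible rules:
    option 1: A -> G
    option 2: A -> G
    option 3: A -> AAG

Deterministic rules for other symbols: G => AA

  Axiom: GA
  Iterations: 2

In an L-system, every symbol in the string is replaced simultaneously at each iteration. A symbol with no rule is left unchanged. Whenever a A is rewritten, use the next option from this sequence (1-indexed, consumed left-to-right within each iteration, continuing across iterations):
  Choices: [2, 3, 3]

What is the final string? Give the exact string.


Step 0: GA
Step 1: AAG  (used choices [2])
Step 2: AAGAAGAA  (used choices [3, 3])

Answer: AAGAAGAA


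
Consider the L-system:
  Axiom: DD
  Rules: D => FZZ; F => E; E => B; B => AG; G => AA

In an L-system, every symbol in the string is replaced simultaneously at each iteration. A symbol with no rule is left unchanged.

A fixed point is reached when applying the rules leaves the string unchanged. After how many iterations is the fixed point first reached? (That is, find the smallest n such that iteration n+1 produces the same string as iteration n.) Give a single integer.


Step 0: DD
Step 1: FZZFZZ
Step 2: EZZEZZ
Step 3: BZZBZZ
Step 4: AGZZAGZZ
Step 5: AAAZZAAAZZ
Step 6: AAAZZAAAZZ  (unchanged — fixed point at step 5)

Answer: 5


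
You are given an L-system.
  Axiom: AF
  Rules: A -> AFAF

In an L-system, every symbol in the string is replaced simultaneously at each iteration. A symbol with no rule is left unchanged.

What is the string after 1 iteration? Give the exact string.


Step 0: AF
Step 1: AFAFF

Answer: AFAFF


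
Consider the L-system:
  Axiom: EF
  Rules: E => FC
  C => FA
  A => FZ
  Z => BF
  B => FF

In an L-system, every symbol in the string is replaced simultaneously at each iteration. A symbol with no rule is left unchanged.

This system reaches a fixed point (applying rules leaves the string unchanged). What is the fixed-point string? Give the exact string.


Answer: FFFFFFF

Derivation:
Step 0: EF
Step 1: FCF
Step 2: FFAF
Step 3: FFFZF
Step 4: FFFBFF
Step 5: FFFFFFF
Step 6: FFFFFFF  (unchanged — fixed point at step 5)


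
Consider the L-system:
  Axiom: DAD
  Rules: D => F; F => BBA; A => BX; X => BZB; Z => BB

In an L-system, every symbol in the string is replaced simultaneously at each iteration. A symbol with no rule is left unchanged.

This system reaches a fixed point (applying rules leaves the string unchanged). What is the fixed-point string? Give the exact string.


Step 0: DAD
Step 1: FBXF
Step 2: BBABBZBBBA
Step 3: BBBXBBBBBBBBX
Step 4: BBBBZBBBBBBBBBBZB
Step 5: BBBBBBBBBBBBBBBBBBB
Step 6: BBBBBBBBBBBBBBBBBBB  (unchanged — fixed point at step 5)

Answer: BBBBBBBBBBBBBBBBBBB


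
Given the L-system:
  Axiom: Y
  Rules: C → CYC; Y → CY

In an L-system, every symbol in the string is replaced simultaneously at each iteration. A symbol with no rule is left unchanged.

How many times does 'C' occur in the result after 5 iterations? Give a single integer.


Answer: 55

Derivation:
Step 0: Y  (0 'C')
Step 1: CY  (1 'C')
Step 2: CYCCY  (3 'C')
Step 3: CYCCYCYCCYCCY  (8 'C')
Step 4: CYCCYCYCCYCCYCYCCYCYCCYCCYCYCCYCCY  (21 'C')
Step 5: CYCCYCYCCYCCYCYCCYCYCCYCCYCYCCYCCYCYCCYCYCCYCCYCYCCYCYCCYCCYCYCCYCCYCYCCYCYCCYCCYCYCCYCCY  (55 'C')


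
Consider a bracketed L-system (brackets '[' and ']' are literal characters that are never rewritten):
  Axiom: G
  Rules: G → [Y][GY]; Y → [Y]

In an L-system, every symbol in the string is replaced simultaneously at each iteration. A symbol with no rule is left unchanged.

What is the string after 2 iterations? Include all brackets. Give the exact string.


Step 0: G
Step 1: [Y][GY]
Step 2: [[Y]][[Y][GY][Y]]

Answer: [[Y]][[Y][GY][Y]]


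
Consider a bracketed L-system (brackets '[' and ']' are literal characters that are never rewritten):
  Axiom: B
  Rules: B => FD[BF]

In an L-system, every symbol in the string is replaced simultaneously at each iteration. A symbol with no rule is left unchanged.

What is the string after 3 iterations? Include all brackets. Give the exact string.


Step 0: B
Step 1: FD[BF]
Step 2: FD[FD[BF]F]
Step 3: FD[FD[FD[BF]F]F]

Answer: FD[FD[FD[BF]F]F]


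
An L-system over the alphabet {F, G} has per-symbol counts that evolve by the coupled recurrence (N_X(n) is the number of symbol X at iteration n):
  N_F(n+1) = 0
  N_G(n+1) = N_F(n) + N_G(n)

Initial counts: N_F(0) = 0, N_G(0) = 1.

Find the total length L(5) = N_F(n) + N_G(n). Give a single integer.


Step 0: N_F=0, N_G=1, L=1
Step 1: N_F=0, N_G=1, L=1
Step 2: N_F=0, N_G=1, L=1
Step 3: N_F=0, N_G=1, L=1
Step 4: N_F=0, N_G=1, L=1
Step 5: N_F=0, N_G=1, L=1

Answer: 1


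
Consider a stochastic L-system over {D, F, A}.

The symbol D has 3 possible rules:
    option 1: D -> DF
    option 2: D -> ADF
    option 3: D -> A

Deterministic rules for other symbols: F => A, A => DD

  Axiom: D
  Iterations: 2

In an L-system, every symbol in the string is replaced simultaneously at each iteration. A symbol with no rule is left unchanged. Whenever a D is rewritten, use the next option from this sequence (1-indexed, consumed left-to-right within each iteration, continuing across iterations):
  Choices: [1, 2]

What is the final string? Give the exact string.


Answer: ADFA

Derivation:
Step 0: D
Step 1: DF  (used choices [1])
Step 2: ADFA  (used choices [2])


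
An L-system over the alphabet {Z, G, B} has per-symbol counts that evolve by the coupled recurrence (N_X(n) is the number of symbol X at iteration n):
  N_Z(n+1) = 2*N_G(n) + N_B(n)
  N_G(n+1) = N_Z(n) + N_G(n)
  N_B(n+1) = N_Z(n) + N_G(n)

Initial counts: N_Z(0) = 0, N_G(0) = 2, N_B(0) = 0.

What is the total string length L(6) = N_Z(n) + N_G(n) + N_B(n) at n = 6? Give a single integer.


Answer: 510

Derivation:
Step 0: N_Z=0, N_G=2, N_B=0, L=2
Step 1: N_Z=4, N_G=2, N_B=2, L=8
Step 2: N_Z=6, N_G=6, N_B=6, L=18
Step 3: N_Z=18, N_G=12, N_B=12, L=42
Step 4: N_Z=36, N_G=30, N_B=30, L=96
Step 5: N_Z=90, N_G=66, N_B=66, L=222
Step 6: N_Z=198, N_G=156, N_B=156, L=510


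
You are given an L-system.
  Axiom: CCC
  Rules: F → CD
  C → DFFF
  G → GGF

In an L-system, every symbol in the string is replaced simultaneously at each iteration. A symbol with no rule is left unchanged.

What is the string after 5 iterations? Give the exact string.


Answer: DDDFFFDDFFFDDFFFDDDDFFFDDFFFDDFFFDDDDFFFDDFFFDDFFFDDDDDFFFDDFFFDDFFFDDDDFFFDDFFFDDFFFDDDDFFFDDFFFDDFFFDDDDDFFFDDFFFDDFFFDDDDFFFDDFFFDDFFFDDDDFFFDDFFFDDFFFDD

Derivation:
Step 0: CCC
Step 1: DFFFDFFFDFFF
Step 2: DCDCDCDDCDCDCDDCDCDCD
Step 3: DDFFFDDFFFDDFFFDDDFFFDDFFFDDFFFDDDFFFDDFFFDDFFFD
Step 4: DDCDCDCDDDCDCDCDDDCDCDCDDDDCDCDCDDDCDCDCDDDCDCDCDDDDCDCDCDDDCDCDCDDDCDCDCDD
Step 5: DDDFFFDDFFFDDFFFDDDDFFFDDFFFDDFFFDDDDFFFDDFFFDDFFFDDDDDFFFDDFFFDDFFFDDDDFFFDDFFFDDFFFDDDDFFFDDFFFDDFFFDDDDDFFFDDFFFDDFFFDDDDFFFDDFFFDDFFFDDDDFFFDDFFFDDFFFDD


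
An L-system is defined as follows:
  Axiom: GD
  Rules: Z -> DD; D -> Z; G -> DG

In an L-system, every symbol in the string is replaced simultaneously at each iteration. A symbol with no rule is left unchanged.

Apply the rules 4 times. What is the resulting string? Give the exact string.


Step 0: GD
Step 1: DGZ
Step 2: ZDGDD
Step 3: DDZDGZZ
Step 4: ZZDDZDGDDDD

Answer: ZZDDZDGDDDD


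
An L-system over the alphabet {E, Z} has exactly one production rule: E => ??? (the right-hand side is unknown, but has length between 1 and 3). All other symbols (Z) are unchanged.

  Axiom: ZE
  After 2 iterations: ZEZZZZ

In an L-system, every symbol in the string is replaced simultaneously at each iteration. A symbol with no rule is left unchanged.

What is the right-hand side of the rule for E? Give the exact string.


Answer: EZZ

Derivation:
Trying E => EZZ:
  Step 0: ZE
  Step 1: ZEZZ
  Step 2: ZEZZZZ
Matches the given result.


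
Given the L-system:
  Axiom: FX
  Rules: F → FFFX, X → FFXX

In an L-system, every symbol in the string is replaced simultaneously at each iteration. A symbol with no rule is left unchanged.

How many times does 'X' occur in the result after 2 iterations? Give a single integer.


Step 0: FX  (1 'X')
Step 1: FFFXFFXX  (3 'X')
Step 2: FFFXFFFXFFFXFFXXFFFXFFFXFFXXFFXX  (11 'X')

Answer: 11


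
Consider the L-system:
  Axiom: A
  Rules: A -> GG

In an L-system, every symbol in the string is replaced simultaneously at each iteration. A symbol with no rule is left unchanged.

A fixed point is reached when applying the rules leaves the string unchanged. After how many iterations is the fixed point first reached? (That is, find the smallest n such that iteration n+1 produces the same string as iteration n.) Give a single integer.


Step 0: A
Step 1: GG
Step 2: GG  (unchanged — fixed point at step 1)

Answer: 1


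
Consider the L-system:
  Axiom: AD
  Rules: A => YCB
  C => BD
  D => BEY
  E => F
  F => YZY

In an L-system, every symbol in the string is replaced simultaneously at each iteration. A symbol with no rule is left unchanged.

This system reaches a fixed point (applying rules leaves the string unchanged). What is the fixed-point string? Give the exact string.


Answer: YBBYZYYBBYZYY

Derivation:
Step 0: AD
Step 1: YCBBEY
Step 2: YBDBBFY
Step 3: YBBEYBBYZYY
Step 4: YBBFYBBYZYY
Step 5: YBBYZYYBBYZYY
Step 6: YBBYZYYBBYZYY  (unchanged — fixed point at step 5)


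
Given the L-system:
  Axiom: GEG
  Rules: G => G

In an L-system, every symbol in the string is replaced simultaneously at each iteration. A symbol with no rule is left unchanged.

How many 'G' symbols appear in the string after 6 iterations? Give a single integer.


Answer: 2

Derivation:
Step 0: GEG  (2 'G')
Step 1: GEG  (2 'G')
Step 2: GEG  (2 'G')
Step 3: GEG  (2 'G')
Step 4: GEG  (2 'G')
Step 5: GEG  (2 'G')
Step 6: GEG  (2 'G')


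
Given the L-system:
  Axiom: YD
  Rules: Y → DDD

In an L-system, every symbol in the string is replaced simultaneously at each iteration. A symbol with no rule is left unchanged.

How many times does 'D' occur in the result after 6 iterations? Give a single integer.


Step 0: YD  (1 'D')
Step 1: DDDD  (4 'D')
Step 2: DDDD  (4 'D')
Step 3: DDDD  (4 'D')
Step 4: DDDD  (4 'D')
Step 5: DDDD  (4 'D')
Step 6: DDDD  (4 'D')

Answer: 4


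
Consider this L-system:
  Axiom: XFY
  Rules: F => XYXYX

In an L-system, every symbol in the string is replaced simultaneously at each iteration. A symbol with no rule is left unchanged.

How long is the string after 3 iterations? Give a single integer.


Answer: 7

Derivation:
Step 0: length = 3
Step 1: length = 7
Step 2: length = 7
Step 3: length = 7


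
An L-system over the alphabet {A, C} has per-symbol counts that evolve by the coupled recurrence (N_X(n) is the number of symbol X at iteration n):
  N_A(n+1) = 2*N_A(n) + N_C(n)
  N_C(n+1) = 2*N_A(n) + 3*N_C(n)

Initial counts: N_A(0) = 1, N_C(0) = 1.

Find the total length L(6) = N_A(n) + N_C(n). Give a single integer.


Answer: 8192

Derivation:
Step 0: N_A=1, N_C=1, L=2
Step 1: N_A=3, N_C=5, L=8
Step 2: N_A=11, N_C=21, L=32
Step 3: N_A=43, N_C=85, L=128
Step 4: N_A=171, N_C=341, L=512
Step 5: N_A=683, N_C=1365, L=2048
Step 6: N_A=2731, N_C=5461, L=8192


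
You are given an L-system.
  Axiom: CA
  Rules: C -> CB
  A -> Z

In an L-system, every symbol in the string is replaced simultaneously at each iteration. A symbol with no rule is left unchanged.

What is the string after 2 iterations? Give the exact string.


Step 0: CA
Step 1: CBZ
Step 2: CBBZ

Answer: CBBZ


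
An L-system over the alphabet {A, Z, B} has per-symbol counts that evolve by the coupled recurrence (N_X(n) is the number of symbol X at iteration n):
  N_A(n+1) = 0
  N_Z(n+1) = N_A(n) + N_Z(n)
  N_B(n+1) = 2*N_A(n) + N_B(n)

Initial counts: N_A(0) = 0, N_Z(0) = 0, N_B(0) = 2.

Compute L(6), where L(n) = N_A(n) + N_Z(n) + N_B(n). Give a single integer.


Step 0: N_A=0, N_Z=0, N_B=2, L=2
Step 1: N_A=0, N_Z=0, N_B=2, L=2
Step 2: N_A=0, N_Z=0, N_B=2, L=2
Step 3: N_A=0, N_Z=0, N_B=2, L=2
Step 4: N_A=0, N_Z=0, N_B=2, L=2
Step 5: N_A=0, N_Z=0, N_B=2, L=2
Step 6: N_A=0, N_Z=0, N_B=2, L=2

Answer: 2


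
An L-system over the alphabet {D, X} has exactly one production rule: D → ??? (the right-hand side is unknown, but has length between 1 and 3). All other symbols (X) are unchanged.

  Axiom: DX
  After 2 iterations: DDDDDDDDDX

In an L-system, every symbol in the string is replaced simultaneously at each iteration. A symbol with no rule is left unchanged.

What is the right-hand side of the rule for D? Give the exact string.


Trying D → DDD:
  Step 0: DX
  Step 1: DDDX
  Step 2: DDDDDDDDDX
Matches the given result.

Answer: DDD


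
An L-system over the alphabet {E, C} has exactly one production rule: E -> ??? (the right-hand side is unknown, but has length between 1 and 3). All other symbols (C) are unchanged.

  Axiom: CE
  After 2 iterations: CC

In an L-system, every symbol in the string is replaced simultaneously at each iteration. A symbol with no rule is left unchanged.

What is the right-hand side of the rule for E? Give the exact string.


Trying E -> C:
  Step 0: CE
  Step 1: CC
  Step 2: CC
Matches the given result.

Answer: C


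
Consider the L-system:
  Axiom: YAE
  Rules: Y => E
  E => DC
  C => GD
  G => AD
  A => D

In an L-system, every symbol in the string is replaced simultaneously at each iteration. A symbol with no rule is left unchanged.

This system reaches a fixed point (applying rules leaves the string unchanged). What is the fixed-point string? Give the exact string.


Answer: DDDDDDDDD

Derivation:
Step 0: YAE
Step 1: EDDC
Step 2: DCDDGD
Step 3: DGDDDADD
Step 4: DADDDDDDD
Step 5: DDDDDDDDD
Step 6: DDDDDDDDD  (unchanged — fixed point at step 5)
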